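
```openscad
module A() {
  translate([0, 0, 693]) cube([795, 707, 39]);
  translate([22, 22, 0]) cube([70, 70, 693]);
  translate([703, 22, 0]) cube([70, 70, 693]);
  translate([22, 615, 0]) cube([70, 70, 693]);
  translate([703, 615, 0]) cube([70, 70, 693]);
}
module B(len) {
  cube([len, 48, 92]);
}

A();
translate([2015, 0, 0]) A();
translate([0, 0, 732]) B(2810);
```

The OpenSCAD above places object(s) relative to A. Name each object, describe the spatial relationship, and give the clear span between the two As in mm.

A is a table. B is a beam. A beam spans the tops of two tables. The clear span between the two tables is 1220 mm.

Second table starts at x = 2015; first ends at x = 795; clear span = 2015 − 795 = 1220 mm.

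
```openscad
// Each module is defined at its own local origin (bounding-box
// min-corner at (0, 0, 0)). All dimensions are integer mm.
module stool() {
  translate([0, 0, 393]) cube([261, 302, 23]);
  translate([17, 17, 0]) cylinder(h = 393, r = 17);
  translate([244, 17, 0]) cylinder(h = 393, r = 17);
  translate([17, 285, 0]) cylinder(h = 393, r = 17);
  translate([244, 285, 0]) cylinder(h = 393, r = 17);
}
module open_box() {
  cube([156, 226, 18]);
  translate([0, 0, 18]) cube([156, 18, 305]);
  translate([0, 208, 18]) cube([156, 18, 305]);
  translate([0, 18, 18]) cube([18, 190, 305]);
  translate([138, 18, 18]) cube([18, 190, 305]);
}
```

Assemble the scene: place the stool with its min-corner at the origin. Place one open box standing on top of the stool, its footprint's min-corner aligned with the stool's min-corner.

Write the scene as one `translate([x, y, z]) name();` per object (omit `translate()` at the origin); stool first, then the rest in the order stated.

stool();
translate([0, 0, 416]) open_box();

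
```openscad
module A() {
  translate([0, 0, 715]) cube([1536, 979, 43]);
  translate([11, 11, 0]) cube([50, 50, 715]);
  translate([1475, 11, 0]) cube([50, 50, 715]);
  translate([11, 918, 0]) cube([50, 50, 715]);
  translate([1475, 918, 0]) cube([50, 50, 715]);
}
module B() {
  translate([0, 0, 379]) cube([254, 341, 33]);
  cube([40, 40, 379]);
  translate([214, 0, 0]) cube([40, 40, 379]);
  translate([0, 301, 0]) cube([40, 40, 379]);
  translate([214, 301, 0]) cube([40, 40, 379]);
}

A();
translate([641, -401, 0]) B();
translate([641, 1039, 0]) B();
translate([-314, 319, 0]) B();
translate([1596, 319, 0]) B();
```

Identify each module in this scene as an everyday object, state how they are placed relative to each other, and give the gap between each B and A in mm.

A is a table. B is a stool. Four stools sit around the table at the −y, +y, −x, +x sides. The gap between each stool and the table is 60 mm.

Each stool's nearest face is 60 mm from the table's bounding box.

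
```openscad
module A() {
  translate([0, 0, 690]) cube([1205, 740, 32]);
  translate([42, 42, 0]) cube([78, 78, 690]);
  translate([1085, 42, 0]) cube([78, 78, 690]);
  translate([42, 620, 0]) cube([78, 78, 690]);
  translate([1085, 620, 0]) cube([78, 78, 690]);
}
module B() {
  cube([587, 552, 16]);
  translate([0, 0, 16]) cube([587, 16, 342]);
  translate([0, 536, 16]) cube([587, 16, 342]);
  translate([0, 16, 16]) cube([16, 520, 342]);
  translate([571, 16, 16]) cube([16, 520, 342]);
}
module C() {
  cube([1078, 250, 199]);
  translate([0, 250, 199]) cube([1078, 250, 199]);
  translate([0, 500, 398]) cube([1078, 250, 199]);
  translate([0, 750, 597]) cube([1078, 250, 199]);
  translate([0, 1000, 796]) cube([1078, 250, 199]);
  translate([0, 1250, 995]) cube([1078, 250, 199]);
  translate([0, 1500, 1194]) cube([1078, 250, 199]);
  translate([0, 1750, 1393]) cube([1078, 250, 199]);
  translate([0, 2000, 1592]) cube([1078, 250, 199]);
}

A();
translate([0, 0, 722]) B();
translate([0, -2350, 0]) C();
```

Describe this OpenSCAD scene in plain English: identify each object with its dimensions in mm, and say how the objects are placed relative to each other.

A is a table with a 1205×740 mm rectangular top, 32 mm thick, top surface at z = 722 mm, supported by four 78×78 mm square legs, each inset 42 mm from the nearest pair of top edges, running from the floor.

B is an open storage box with external size 587×552×358 mm and wall thickness 16 mm (the base is also 16 mm thick). The base covers the whole footprint; the four walls stand on the base, with the y-facing walls full-width and the x-facing walls fitting between their inner faces.

C is a straight staircase of 9 solid steps. Each step is 1078 mm wide (x), 250 mm deep (y, the going) and 199 mm tall (the rise). The first step rests on the floor; each subsequent step sits one going further in +y and one rise higher in +z, directly behind and above the previous step with no overlap.

The open box is on top of the table. The staircase is on the floor beside the table on its −y side.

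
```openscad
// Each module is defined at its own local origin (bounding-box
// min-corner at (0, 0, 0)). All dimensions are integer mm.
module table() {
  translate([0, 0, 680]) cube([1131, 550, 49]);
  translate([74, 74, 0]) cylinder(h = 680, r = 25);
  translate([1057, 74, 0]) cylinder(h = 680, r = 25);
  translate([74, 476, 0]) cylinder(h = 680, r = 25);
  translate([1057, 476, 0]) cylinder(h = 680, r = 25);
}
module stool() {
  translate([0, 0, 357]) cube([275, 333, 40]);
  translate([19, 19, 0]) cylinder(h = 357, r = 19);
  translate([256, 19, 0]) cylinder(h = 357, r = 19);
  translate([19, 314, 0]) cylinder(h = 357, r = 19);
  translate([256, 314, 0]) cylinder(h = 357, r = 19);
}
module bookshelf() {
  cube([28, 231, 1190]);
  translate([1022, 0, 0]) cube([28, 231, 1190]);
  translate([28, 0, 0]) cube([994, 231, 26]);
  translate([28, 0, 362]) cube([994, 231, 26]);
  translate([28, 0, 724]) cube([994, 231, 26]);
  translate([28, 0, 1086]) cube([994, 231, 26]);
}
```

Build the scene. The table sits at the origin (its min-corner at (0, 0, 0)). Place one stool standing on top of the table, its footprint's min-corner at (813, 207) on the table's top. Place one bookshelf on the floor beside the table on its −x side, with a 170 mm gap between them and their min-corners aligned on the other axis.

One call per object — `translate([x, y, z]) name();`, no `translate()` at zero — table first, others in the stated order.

table();
translate([813, 207, 729]) stool();
translate([-1220, 0, 0]) bookshelf();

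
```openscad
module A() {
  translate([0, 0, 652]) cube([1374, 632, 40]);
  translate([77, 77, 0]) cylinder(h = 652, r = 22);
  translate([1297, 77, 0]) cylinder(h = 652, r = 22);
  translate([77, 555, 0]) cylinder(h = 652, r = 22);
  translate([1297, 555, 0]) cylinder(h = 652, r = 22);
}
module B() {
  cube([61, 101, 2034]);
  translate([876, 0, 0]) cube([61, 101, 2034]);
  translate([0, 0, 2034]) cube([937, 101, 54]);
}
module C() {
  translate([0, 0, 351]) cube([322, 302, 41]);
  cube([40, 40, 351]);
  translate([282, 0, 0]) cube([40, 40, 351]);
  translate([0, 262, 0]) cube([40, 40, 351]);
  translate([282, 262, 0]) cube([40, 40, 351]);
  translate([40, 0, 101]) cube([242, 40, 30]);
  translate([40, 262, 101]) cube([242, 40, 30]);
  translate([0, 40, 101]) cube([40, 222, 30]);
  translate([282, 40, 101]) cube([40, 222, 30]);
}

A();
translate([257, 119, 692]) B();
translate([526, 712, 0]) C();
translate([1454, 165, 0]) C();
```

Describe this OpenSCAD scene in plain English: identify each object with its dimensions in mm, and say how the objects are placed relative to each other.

A is a rectangular dining table. The top is 1374×632×40 mm with its upper surface at z = 692 mm. It stands on four round legs of 44 mm diameter, each leg's bounding box inset 55 mm from the nearest pair of top edges, running from the floor to the underside of the top.

B is a door frame. The clear opening is 815 mm wide and 2034 mm high. Two 61 mm wide jambs, 101 mm deep, stand either side of the opening from the floor to the top of the opening. A 54 mm thick head sits across the top of both jambs, spanning the full outside width of the frame.

C is a four-legged stool. The seat is a 322×302×41 mm slab whose top surface is at z = 392 mm; four square legs, each 40×40 mm in cross-section, run from the floor (z = 0) to the underside of the seat, each flush with a corner of the seat. Four stretchers, 40 mm wide and 30 mm tall, connect adjacent legs with their undersides at z = 101 mm, each running between the inner faces of the legs it joins and aligned with the legs' outer faces on the other axis.

The door frame is on top of the table. Two stools sit around the table at the +y, +x sides.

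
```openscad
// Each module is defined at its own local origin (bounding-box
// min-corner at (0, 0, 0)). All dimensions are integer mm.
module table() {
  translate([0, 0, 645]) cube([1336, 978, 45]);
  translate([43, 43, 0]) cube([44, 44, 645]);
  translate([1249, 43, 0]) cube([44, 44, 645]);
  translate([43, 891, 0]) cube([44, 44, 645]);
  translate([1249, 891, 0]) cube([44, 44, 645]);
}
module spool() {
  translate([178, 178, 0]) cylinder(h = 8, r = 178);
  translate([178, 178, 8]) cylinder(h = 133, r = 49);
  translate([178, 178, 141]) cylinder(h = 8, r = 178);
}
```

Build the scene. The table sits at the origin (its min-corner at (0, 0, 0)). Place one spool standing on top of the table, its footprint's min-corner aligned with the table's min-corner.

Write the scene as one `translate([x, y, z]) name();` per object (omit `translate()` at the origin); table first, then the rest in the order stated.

table();
translate([0, 0, 690]) spool();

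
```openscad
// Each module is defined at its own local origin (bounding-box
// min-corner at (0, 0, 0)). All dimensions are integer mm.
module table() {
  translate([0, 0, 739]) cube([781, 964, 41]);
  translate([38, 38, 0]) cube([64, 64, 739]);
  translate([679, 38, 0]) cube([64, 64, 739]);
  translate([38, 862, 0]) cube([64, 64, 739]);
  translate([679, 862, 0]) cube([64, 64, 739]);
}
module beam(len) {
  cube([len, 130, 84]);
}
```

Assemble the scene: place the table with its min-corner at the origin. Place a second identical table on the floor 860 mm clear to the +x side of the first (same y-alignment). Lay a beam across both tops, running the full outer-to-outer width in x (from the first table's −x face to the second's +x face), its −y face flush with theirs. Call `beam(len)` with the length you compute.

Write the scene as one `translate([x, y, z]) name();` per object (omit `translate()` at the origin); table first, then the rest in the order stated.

table();
translate([1641, 0, 0]) table();
translate([0, 0, 780]) beam(2422);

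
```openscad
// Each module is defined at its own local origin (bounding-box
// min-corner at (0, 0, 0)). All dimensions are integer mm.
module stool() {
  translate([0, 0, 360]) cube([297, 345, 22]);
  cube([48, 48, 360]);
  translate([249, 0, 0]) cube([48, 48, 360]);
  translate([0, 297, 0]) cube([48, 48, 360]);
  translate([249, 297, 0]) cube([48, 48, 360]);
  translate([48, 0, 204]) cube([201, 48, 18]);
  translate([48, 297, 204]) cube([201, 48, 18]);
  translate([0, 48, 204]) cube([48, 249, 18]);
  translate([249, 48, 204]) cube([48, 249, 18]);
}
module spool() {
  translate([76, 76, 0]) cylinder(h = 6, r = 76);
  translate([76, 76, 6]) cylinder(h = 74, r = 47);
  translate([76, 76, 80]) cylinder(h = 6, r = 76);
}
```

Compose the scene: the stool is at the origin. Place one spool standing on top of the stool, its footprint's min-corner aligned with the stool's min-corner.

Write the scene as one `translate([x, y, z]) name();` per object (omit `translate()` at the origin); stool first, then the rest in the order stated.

stool();
translate([0, 0, 382]) spool();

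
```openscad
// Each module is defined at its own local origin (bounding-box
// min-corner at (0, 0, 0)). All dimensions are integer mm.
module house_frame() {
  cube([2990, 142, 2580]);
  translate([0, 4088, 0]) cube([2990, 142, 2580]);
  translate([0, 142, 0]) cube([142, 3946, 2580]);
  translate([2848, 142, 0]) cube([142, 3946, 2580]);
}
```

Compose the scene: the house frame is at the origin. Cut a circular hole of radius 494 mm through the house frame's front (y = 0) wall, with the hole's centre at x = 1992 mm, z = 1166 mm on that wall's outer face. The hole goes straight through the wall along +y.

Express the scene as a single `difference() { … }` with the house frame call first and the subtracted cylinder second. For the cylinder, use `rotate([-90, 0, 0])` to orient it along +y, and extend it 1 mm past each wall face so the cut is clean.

difference() {
  house_frame();
  translate([1992, -1, 1166]) rotate([-90, 0, 0]) cylinder(h = 144, r = 494);
}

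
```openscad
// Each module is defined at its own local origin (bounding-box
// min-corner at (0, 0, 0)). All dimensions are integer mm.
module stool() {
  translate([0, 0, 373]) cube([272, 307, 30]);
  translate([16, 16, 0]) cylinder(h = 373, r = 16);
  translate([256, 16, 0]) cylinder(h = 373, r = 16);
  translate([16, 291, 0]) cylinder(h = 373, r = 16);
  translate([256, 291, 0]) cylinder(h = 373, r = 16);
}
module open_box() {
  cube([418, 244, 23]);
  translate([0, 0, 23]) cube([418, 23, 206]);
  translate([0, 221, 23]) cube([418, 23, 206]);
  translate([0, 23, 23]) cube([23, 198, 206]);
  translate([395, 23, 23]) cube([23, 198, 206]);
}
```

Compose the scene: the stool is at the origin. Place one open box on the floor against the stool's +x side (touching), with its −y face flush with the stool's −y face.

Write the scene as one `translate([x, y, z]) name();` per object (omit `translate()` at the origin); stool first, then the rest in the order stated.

stool();
translate([272, 0, 0]) open_box();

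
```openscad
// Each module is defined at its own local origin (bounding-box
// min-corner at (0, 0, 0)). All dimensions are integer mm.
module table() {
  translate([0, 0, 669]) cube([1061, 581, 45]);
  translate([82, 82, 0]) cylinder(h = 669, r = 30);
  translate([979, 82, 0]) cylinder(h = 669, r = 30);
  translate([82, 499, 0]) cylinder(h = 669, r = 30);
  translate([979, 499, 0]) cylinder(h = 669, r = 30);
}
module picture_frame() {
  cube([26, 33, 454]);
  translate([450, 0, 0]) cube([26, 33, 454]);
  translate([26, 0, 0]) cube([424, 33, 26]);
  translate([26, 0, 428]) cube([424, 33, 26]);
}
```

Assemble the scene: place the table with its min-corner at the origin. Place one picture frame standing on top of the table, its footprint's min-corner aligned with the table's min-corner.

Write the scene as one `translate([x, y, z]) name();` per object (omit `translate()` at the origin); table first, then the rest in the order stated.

table();
translate([0, 0, 714]) picture_frame();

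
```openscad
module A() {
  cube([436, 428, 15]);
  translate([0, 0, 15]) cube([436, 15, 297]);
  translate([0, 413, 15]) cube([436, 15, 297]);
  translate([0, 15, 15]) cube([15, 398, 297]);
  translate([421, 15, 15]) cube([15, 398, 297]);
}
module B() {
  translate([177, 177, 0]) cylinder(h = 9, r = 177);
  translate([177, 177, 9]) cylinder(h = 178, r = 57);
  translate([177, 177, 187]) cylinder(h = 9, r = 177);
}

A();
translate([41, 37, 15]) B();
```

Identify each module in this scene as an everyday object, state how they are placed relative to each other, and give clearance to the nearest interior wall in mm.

A is an open box. B is a spool. The spool sits inside the open box, centred. The clearance to the nearest interior wall is 22 mm.

Clearances: x = 26, y = 22; minimum 22 mm.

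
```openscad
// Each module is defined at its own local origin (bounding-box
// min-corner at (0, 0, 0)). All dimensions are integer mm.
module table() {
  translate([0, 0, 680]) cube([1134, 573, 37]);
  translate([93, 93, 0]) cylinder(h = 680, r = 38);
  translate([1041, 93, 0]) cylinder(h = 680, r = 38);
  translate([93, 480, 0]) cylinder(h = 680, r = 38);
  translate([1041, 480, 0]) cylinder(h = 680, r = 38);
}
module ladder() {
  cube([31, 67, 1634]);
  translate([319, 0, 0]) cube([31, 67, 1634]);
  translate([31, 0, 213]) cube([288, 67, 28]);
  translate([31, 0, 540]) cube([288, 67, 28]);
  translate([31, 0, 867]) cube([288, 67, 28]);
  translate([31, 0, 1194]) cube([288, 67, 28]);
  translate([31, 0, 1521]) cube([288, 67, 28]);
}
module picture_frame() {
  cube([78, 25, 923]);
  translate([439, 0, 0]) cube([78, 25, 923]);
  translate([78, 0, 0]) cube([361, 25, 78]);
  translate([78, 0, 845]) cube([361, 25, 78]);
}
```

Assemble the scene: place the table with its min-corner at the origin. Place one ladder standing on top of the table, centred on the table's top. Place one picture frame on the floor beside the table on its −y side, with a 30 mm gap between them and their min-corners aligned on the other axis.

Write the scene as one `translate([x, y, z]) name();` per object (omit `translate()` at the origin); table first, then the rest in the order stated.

table();
translate([392, 253, 717]) ladder();
translate([0, -55, 0]) picture_frame();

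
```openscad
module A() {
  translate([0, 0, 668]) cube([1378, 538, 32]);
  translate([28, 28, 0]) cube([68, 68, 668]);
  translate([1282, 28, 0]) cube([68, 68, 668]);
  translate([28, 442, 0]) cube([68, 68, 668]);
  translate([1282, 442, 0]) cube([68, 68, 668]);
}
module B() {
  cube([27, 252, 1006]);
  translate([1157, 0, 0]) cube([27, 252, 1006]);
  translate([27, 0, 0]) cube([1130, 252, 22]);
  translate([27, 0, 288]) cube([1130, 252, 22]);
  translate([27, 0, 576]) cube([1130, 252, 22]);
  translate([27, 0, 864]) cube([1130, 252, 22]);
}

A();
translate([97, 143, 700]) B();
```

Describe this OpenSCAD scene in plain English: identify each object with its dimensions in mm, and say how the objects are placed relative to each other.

A is a rectangular dining table. The top is 1378×538×32 mm with its upper surface at z = 700 mm. It stands on four 68×68 mm square legs, each inset 28 mm from the nearest pair of top edges, running from the floor to the underside of the top.

B is an open bookshelf. Two side panels, each 27 mm thick, 252 mm deep and 1006 mm tall, stand 1184 mm apart (outside-to-outside). Between them sit 4 shelves, each 22 mm thick and 252 mm deep, spanning the full gap between the sides. The bottom shelf rests on the floor (its underside at z = 0) and the clear gap between one shelf's top and the next shelf's underside is 266 mm.

The bookshelf is on top of the table, centred.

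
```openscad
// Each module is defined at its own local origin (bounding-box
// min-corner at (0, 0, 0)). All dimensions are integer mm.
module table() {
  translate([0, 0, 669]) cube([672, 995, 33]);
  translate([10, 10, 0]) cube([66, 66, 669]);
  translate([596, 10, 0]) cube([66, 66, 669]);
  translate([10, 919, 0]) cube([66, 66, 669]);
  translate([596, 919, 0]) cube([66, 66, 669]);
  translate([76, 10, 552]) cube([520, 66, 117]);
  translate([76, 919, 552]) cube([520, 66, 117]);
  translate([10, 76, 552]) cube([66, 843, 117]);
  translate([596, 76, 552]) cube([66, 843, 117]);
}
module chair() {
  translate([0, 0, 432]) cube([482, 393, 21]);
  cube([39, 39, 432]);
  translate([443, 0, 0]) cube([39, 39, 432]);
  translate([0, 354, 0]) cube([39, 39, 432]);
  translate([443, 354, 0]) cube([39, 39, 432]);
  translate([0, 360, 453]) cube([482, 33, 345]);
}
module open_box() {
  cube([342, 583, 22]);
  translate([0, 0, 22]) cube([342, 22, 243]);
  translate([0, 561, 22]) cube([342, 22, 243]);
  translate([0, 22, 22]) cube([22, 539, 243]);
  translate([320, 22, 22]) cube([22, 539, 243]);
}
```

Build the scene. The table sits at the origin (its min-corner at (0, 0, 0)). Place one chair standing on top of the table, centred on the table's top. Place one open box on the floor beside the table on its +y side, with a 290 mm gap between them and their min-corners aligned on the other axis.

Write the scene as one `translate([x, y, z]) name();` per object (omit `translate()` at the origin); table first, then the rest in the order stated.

table();
translate([95, 301, 702]) chair();
translate([0, 1285, 0]) open_box();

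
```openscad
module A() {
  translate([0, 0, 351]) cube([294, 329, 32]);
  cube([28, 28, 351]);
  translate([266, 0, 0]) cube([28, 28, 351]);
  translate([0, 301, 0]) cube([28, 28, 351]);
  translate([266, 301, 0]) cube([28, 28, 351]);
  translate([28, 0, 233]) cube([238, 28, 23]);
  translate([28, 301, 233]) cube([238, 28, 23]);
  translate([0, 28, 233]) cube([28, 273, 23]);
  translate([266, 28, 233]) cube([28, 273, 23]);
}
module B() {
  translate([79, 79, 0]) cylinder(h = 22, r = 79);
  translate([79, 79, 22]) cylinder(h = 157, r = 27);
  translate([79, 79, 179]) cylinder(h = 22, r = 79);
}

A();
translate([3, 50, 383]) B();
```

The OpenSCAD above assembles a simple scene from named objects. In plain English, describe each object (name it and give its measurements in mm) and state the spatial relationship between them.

A is a simple wooden stool: a rectangular seat 294 mm (x) by 329 mm (y), 32 mm thick, top face at z = 383 mm, on four square legs, each 28×28 mm in cross-section. The legs rest on z = 0, each flush with a corner of the seat. Four stretchers, 28 mm wide and 23 mm tall, connect adjacent legs with their undersides at z = 233 mm, each running between the inner faces of the legs it joins and aligned with the legs' outer faces on the other axis.

B is a spool: two coaxial disc flanges of radius 79 mm and thickness 22 mm, joined by a core cylinder of radius 27 mm and height 157 mm. The lower flange rests on z = 0 and the three cylinders share a vertical axis.

The spool is on top of the stool.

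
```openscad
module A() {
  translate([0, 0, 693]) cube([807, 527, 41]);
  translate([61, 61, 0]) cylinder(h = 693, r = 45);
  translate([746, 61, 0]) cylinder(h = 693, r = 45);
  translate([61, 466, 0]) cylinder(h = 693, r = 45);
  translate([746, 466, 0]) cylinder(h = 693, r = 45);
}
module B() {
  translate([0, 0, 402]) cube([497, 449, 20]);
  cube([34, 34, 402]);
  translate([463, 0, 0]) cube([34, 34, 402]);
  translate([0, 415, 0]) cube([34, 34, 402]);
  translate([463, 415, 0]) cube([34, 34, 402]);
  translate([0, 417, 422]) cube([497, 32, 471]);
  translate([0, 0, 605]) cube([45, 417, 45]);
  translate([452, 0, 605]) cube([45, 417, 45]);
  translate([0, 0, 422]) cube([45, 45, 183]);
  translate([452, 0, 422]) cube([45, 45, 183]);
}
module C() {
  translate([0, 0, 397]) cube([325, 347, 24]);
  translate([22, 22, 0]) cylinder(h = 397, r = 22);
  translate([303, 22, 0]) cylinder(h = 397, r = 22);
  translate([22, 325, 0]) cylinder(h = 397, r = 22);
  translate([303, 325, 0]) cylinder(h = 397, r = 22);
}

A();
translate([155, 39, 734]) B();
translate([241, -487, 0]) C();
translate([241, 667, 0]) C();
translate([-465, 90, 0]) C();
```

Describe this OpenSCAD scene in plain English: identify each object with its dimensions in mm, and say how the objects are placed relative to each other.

A is a table with a 807×527 mm rectangular top, 41 mm thick, top surface at z = 734 mm, supported by four round legs of 90 mm diameter, each leg's bounding box inset 16 mm from the nearest pair of top edges, running from the floor.

B is a chair. The seat is a 497×449×20 mm slab with its top at z = 422 mm, on four 34×34 mm corner legs (flush with the seat edges, standing on z = 0). A flat backrest 32 mm thick, 471 mm tall, spans the full seat width and rises from the seat top along its +y edge, rear face flush with the rear of the seat. Two armrests of 45×45 mm section run along each side from the seat's front edge to the front of the backrest, top faces 228 mm above the seat top and outer faces flush with the seat's x-edges; a 45×45 mm post under the front of each armrest stands on the seat at the front corner.

C is a simple wooden stool: a rectangular seat 325 mm (x) by 347 mm (y), 24 mm thick, top face at z = 421 mm, on four round legs, each 44 mm in diameter. The legs rest on z = 0, each leg's axis is inset half a diameter from the nearest pair of seat edges (so the leg's bounding box is flush with the corner).

The chair is on top of the table, centred. Three stools sit around the table at the −y, +y, −x sides.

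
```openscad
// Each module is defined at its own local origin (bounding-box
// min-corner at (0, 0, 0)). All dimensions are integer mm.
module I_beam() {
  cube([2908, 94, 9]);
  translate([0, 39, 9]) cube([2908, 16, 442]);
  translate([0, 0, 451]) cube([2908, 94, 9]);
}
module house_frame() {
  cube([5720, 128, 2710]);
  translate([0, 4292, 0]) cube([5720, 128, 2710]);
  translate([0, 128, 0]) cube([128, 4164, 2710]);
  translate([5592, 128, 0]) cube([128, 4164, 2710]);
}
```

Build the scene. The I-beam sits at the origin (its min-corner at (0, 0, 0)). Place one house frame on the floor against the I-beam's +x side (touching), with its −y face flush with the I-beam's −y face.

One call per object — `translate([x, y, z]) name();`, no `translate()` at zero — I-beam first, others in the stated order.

I_beam();
translate([2908, 0, 0]) house_frame();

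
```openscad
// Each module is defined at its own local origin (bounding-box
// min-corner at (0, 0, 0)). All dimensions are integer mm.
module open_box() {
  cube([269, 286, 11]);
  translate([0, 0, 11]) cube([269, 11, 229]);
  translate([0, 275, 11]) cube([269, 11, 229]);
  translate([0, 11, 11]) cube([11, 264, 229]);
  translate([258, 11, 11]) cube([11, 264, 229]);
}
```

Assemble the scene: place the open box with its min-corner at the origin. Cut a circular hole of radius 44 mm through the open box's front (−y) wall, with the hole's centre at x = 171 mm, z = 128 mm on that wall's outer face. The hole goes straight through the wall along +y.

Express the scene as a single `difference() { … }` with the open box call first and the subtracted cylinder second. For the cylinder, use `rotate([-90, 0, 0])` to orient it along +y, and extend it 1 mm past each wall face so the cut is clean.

difference() {
  open_box();
  translate([171, -1, 128]) rotate([-90, 0, 0]) cylinder(h = 13, r = 44);
}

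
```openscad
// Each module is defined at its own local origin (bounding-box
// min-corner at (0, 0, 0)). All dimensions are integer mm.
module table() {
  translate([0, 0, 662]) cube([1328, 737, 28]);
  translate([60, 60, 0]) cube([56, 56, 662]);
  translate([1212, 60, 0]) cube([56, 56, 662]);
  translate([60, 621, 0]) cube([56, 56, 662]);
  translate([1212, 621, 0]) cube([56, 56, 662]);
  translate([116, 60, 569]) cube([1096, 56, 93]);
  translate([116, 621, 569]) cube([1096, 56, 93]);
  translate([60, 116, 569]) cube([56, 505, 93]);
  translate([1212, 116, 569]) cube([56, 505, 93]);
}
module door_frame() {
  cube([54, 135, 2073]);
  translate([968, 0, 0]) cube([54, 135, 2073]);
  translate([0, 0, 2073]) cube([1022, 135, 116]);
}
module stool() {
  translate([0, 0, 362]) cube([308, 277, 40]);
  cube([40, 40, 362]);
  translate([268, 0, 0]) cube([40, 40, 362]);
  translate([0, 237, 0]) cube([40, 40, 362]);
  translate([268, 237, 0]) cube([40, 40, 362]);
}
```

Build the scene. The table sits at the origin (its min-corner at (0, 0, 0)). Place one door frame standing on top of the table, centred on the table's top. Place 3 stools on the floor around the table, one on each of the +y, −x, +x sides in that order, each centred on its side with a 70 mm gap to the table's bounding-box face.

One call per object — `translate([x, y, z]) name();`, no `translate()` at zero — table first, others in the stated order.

table();
translate([153, 301, 690]) door_frame();
translate([510, 807, 0]) stool();
translate([-378, 230, 0]) stool();
translate([1398, 230, 0]) stool();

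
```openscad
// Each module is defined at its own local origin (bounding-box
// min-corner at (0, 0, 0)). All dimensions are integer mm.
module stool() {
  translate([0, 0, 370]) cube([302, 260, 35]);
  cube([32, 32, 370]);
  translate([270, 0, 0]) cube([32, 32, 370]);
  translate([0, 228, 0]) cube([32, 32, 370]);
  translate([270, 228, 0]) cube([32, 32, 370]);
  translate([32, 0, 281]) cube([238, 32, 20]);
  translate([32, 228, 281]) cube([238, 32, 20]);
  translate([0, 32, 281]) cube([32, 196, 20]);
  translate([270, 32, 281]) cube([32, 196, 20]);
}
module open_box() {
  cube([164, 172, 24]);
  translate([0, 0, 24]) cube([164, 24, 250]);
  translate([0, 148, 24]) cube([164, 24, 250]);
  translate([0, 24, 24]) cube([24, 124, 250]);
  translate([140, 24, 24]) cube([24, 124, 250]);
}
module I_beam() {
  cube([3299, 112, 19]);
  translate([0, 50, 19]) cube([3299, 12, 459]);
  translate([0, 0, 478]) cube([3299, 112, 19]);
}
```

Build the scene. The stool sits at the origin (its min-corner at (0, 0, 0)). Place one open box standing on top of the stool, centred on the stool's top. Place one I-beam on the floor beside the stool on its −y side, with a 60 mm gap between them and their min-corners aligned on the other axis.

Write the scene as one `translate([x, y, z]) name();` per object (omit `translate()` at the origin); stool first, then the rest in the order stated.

stool();
translate([69, 44, 405]) open_box();
translate([0, -172, 0]) I_beam();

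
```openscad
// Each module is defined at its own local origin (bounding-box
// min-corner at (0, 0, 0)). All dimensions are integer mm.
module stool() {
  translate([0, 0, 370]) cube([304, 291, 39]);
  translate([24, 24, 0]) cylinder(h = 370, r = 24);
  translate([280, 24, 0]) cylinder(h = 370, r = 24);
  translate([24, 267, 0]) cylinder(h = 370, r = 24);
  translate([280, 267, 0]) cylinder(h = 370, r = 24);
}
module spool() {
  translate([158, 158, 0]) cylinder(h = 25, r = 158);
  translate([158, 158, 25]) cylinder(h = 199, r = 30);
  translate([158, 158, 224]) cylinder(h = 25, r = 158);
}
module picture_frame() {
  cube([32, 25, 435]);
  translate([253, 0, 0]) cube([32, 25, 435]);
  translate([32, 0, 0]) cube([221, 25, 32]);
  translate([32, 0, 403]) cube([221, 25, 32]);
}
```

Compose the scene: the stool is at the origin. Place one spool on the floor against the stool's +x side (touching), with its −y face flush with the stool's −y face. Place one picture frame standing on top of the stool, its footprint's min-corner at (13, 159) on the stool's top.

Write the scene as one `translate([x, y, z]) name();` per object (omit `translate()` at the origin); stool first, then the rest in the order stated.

stool();
translate([304, 0, 0]) spool();
translate([13, 159, 409]) picture_frame();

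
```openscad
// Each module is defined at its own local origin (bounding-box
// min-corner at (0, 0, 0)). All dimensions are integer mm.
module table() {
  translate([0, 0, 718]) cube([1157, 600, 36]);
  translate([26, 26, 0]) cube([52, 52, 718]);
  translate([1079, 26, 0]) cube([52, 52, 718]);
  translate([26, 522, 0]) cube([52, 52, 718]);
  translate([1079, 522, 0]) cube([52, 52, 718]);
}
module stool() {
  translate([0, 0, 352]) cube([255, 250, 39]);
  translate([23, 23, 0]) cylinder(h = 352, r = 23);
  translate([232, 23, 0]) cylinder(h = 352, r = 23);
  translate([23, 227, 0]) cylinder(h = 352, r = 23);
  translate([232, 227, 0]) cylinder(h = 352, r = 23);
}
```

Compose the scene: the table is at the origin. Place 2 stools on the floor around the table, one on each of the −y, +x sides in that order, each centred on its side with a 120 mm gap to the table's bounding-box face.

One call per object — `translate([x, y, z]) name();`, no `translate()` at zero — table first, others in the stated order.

table();
translate([451, -370, 0]) stool();
translate([1277, 175, 0]) stool();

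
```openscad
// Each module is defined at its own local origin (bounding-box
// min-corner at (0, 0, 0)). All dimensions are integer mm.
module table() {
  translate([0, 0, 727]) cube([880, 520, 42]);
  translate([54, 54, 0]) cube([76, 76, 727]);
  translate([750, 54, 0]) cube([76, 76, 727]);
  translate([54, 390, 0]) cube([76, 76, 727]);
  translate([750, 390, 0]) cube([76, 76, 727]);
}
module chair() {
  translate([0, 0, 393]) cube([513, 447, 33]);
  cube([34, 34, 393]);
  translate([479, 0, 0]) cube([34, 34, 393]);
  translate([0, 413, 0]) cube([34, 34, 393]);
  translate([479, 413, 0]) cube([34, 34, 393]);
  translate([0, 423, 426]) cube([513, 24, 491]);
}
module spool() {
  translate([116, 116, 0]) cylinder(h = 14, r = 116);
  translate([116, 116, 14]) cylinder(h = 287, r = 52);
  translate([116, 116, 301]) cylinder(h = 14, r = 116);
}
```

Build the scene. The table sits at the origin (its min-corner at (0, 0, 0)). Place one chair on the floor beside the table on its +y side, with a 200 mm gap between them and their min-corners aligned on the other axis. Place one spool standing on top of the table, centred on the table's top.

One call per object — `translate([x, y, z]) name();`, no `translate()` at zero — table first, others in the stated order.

table();
translate([0, 720, 0]) chair();
translate([324, 144, 769]) spool();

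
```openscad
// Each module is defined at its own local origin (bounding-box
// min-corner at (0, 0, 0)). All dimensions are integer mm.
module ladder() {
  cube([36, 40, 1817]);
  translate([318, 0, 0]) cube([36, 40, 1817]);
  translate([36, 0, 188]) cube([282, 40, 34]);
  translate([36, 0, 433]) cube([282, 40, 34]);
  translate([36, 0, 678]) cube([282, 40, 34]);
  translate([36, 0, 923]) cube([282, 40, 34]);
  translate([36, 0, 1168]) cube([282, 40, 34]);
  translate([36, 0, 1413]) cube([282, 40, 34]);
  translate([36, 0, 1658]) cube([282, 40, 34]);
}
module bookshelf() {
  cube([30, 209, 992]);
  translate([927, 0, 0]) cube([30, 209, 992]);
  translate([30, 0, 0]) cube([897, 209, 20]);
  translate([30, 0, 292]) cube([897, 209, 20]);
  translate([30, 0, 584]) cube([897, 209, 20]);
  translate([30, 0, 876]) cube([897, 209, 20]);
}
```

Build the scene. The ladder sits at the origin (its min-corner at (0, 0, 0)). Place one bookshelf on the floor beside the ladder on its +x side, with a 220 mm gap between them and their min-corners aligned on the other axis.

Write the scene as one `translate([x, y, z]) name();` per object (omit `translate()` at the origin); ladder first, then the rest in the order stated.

ladder();
translate([574, 0, 0]) bookshelf();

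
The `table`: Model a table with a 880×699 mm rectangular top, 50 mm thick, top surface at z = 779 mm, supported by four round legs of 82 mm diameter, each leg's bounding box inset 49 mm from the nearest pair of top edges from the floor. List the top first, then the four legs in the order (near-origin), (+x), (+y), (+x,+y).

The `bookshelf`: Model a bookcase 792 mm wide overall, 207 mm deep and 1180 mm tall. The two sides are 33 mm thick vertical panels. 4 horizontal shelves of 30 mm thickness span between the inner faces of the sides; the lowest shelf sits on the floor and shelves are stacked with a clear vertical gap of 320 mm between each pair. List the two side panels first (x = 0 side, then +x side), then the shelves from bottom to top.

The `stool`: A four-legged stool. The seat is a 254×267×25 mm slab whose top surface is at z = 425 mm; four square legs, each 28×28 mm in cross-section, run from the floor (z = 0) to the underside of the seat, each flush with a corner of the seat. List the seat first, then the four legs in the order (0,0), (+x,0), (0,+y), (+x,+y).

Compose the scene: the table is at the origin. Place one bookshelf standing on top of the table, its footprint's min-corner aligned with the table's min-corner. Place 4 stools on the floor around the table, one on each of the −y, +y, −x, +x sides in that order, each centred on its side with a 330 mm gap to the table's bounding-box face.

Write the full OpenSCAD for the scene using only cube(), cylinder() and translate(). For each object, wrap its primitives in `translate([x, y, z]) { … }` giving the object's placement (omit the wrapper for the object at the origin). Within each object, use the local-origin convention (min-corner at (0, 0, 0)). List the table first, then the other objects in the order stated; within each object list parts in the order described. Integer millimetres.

translate([0, 0, 729]) cube([880, 699, 50]);
translate([90, 90, 0]) cylinder(h = 729, r = 41);
translate([790, 90, 0]) cylinder(h = 729, r = 41);
translate([90, 609, 0]) cylinder(h = 729, r = 41);
translate([790, 609, 0]) cylinder(h = 729, r = 41);
translate([0, 0, 779]) {
  cube([33, 207, 1180]);
  translate([759, 0, 0]) cube([33, 207, 1180]);
  translate([33, 0, 0]) cube([726, 207, 30]);
  translate([33, 0, 350]) cube([726, 207, 30]);
  translate([33, 0, 700]) cube([726, 207, 30]);
  translate([33, 0, 1050]) cube([726, 207, 30]);
}
translate([313, -597, 0]) {
  translate([0, 0, 400]) cube([254, 267, 25]);
  cube([28, 28, 400]);
  translate([226, 0, 0]) cube([28, 28, 400]);
  translate([0, 239, 0]) cube([28, 28, 400]);
  translate([226, 239, 0]) cube([28, 28, 400]);
}
translate([313, 1029, 0]) {
  translate([0, 0, 400]) cube([254, 267, 25]);
  cube([28, 28, 400]);
  translate([226, 0, 0]) cube([28, 28, 400]);
  translate([0, 239, 0]) cube([28, 28, 400]);
  translate([226, 239, 0]) cube([28, 28, 400]);
}
translate([-584, 216, 0]) {
  translate([0, 0, 400]) cube([254, 267, 25]);
  cube([28, 28, 400]);
  translate([226, 0, 0]) cube([28, 28, 400]);
  translate([0, 239, 0]) cube([28, 28, 400]);
  translate([226, 239, 0]) cube([28, 28, 400]);
}
translate([1210, 216, 0]) {
  translate([0, 0, 400]) cube([254, 267, 25]);
  cube([28, 28, 400]);
  translate([226, 0, 0]) cube([28, 28, 400]);
  translate([0, 239, 0]) cube([28, 28, 400]);
  translate([226, 239, 0]) cube([28, 28, 400]);
}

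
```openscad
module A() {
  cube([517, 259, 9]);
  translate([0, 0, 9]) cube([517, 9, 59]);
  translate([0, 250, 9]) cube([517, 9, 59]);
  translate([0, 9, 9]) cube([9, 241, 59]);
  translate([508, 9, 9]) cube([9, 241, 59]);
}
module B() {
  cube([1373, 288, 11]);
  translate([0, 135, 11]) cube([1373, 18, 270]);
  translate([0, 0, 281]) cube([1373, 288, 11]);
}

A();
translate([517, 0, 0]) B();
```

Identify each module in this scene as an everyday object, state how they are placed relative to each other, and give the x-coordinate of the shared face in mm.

A is an open box. B is an I-beam. The I-beam is against the open box's +x side, with their −y faces flush. The x-coordinate of the shared face is 517 mm.

The open box's +x face and the I-beam's −x face are both at x = 517 mm.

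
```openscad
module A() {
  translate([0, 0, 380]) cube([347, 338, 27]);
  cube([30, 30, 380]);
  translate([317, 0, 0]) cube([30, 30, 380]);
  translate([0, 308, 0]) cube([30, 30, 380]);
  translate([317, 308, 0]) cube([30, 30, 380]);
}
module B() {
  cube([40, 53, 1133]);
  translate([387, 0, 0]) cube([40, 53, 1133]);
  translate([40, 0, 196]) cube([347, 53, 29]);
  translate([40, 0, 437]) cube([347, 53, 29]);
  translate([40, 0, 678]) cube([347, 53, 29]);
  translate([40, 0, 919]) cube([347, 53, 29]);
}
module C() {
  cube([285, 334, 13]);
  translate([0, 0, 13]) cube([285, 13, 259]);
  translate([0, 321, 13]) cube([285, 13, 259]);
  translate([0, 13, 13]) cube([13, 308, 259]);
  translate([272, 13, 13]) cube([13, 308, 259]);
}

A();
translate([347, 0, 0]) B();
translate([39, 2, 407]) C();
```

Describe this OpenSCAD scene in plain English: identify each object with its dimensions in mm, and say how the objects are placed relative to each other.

A is a four-legged stool. The seat is a 347×338×27 mm slab whose top surface is at z = 407 mm; four square legs, each 30×30 mm in cross-section, run from the floor (z = 0) to the underside of the seat, each flush with a corner of the seat.

B is a straight ladder. Two 40×53 mm vertical rails, 1133 mm tall, stand 427 mm apart (outside-to-outside) with their front faces coplanar on the −y side. 4 rungs, each 53 mm deep and 29 mm tall, span between the inner faces of the rails, front faces flush with the rails. The lowest rung's underside is at z = 196 mm and rungs are spaced 241 mm apart (underside to underside).

C is an open-topped rectangular box: outside dimensions 285×334×272 mm, with a uniform wall and base thickness of 13 mm. The base is a full 285×334 slab on the floor; four walls sit on top of the base. The front and back walls (the −y and +y sides) span the full width; the two side walls fit between them.

The ladder is against the stool's +x side, with their −y faces flush. The open box is on top of the stool.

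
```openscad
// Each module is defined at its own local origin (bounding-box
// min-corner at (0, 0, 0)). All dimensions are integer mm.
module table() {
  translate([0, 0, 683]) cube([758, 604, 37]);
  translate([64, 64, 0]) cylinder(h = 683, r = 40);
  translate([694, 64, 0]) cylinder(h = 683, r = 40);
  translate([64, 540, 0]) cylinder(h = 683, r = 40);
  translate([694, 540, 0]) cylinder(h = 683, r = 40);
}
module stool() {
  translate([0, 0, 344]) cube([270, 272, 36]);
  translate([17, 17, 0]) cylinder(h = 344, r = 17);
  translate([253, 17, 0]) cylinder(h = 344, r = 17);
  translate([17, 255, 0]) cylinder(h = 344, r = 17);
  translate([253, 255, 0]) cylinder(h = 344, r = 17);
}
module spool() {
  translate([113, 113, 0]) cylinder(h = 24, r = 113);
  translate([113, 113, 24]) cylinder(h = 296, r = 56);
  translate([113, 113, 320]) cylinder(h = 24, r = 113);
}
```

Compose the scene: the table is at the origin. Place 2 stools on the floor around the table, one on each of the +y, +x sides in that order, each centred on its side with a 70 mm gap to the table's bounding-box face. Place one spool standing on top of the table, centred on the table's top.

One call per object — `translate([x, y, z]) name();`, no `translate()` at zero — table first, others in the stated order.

table();
translate([244, 674, 0]) stool();
translate([828, 166, 0]) stool();
translate([266, 189, 720]) spool();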